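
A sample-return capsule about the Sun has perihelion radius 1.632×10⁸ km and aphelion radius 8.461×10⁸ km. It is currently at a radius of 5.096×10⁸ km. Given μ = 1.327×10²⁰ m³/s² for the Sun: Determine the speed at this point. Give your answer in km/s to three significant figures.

Semi-major axis a = (r_p + r_a)/2 = 5.0465×10⁸ km = 5.046×10¹¹ m.
Vis-viva: v² = μ(2/r − 1/a) = 1.327×10²⁰ × (3.925×10⁻¹² − 1.982×10⁻¹²) = 2.578×10⁸ m²/s².
v = 16060 m/s = 16.06 km/s.

v ≈ 16.1 km/s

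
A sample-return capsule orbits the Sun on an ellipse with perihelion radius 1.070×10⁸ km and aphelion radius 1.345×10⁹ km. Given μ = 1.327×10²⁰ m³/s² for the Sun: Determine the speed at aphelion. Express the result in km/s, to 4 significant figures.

v ≈ 3.813 km/s

Semi-major axis a = (r_p + r_a)/2 = 7.2600×10⁸ km = 7.260×10¹¹ m.
Vis-viva: v² = μ(2/r − 1/a) = 1.327×10²⁰ × (1.487×10⁻¹² − 1.377×10⁻¹²) = 1.454×10⁷ m²/s².
v = 3813 m/s = 3.813 km/s.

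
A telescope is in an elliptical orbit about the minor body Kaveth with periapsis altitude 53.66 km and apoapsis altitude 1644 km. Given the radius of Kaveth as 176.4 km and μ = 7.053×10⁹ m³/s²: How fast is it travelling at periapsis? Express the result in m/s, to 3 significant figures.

v ≈ 233 m/s

r_p = 176.4 + 53.66 = 230.06 km = 2.3006×10⁵ m.
r_a = 176.4 + 1644 = 1820.4 km = 1.8204×10⁶ m.
Semi-major axis a = (r_p + r_a)/2 = 1025.2 km = 1.025×10⁶ m.
Vis-viva: v² = μ(2/r − 1/a) = 7.053×10⁹ × (8.693×10⁻⁶ − 9.754×10⁻⁷) = 5.444×10⁴ m²/s².
v = 233.3 m/s.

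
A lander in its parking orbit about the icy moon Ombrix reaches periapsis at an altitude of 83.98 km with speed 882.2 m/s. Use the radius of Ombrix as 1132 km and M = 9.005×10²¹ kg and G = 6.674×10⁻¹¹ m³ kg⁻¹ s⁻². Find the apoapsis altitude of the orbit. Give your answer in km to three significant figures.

apoapsis altitude ≈ 3370 km

μ = GM = 6.674×10⁻¹¹ × 9.005×10²¹ = 6.010×10¹¹ m³/s².
r_p = 1132 + 83.98 = 1216.0 km = 1.216×10⁶ m.
Specific energy ε = v²/2 − μ/r = -1.051×10⁵ J/kg, so a = −μ/(2ε) = 2.859×10⁶ m.
The apsides satisfy r_p + r_a = 2a, so the apoapsis radius is 2a − r_p = 4.502×10⁶ m = 4501.9 km.
Apoapsis altitude = 4501.9 − 1132 = 3369.9 km.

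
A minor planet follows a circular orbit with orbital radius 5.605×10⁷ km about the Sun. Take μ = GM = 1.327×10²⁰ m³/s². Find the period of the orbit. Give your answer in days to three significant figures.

T ≈ 83.8 days

r = 5.605×10⁷ km = 5.605×10¹⁰ m.
Kepler's third law: T = 2π√(r³/μ) = 2π√((5.605×10¹⁰)³ / 1.327×10²⁰).
r³/μ = 1.327×10¹² s², so T = 2π × 1.152×10⁶ = 7.238×10⁶ s.
Converting: 7.238×10⁶ s ÷ 86400 = 83.77 days.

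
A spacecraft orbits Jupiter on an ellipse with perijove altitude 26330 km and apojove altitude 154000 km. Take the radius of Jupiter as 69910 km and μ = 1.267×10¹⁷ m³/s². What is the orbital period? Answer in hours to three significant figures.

r_p = 69910 + 26330 = 96240 km = 9.6240×10⁷ m.
r_a = 69910 + 154000 = 223910 km = 2.2391×10⁸ m.
Semi-major axis a = (r_p + r_a)/2 = (96240 + 2.2391×10⁵)/2 = 1.6008×10⁵ km = 1.601×10⁸ m.
By Kepler's third law T = 2π√(a³/μ) = 2π × 5.690×10³ = 3.575×10⁴ s.
= 9.931 hours.

T ≈ 9.93 hours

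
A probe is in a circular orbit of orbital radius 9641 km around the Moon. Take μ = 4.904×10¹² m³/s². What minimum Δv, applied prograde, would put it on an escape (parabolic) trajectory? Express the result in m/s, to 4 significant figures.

Δv ≈ 295.4 m/s

r = 9641 km = 9.641×10⁶ m.
Circular speed v_c = √(μ/r) = 713.2 m/s.
Escape speed v_esc = √(2μ/r) = √2 × v_c = 1009 m/s.
Δv = v_esc − v_c = 295.4 m/s.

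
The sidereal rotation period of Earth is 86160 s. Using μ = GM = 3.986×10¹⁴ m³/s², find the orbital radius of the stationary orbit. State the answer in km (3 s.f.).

r_sync ≈ 42200 km

A synchronous orbit has period T, so by Kepler's third law a = (μT²/4π²)^(1/3).
μT²/4π² = 3.986×10¹⁴ × (8.616×10⁴)² / 39.48 = 7.495×10²² m³.
a = 4.216×10⁷ m = 42163 km.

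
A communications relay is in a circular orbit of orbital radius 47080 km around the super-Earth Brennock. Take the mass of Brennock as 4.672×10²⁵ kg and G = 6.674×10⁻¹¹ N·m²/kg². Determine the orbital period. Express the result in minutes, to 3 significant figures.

T ≈ 606 minutes

μ = GM = 6.674×10⁻¹¹ × 4.672×10²⁵ = 3.118×10¹⁵ m³/s².
r = 47080 km = 4.708×10⁷ m.
Kepler's third law: T = 2π√(r³/μ) = 2π√((4.708×10⁷)³ / 3.118×10¹⁵).
r³/μ = 3.347×10⁷ s², so T = 2π × 5.785×10³ = 3.635×10⁴ s.
Converting: 3.635×10⁴ s ÷ 60.00 = 605.8 minutes.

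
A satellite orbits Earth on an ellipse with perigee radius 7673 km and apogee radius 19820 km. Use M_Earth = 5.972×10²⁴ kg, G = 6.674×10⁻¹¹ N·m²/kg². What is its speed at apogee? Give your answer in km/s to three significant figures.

μ = GM = 6.674×10⁻¹¹ × 5.972×10²⁴ = 3.986×10¹⁴ m³/s².
Semi-major axis a = (r_p + r_a)/2 = 13746 km = 1.375×10⁷ m.
Vis-viva: v² = μ(2/r − 1/a) = 3.986×10¹⁴ × (1.009×10⁻⁷ − 7.275×10⁻⁸) = 1.122×10⁷ m²/s².
v = 3350 m/s = 3.350 km/s.

v ≈ 3.35 km/s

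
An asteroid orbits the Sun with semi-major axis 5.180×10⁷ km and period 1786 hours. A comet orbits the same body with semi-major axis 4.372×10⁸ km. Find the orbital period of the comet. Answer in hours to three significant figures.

Kepler's third law: T² ∝ a³, so T₂ = T₁ (a₂/a₁)^(3/2).
a₂/a₁ = 8.440, (a₂/a₁)^(3/2) = 24.52.
T₂ = 1786 × 24.52 = 43790 hours.

T₂ ≈ 43800 hours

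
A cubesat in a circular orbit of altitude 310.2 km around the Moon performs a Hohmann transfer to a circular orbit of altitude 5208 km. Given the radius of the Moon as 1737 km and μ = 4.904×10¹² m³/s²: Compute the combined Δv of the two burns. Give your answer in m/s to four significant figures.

r₁ = 1737 + 310.2 = 2047.2 km = 2.0472×10⁶ m.
r₂ = 1737 + 5208 = 6945.0 km = 6.9450×10⁶ m.
Transfer ellipse a_t = (r₁ + r₂)/2 = 4.496×10⁶ m.
At r₁: circular v_c1 = √(μ/r₁) = 1548 m/s; transfer-perilune v_p = √[μ(2/r₁ − 1/a_t)] = 1924 m/s.
Δv₁ = v_p − v_c1 = 375.9 m/s.
At r₂: circular v_c2 = √(μ/r₂) = 840.3 m/s; transfer-apolune v_a = √[μ(2/r₂ − 1/a_t)] = 567.0 m/s.
Δv₂ = v_c2 − v_a = 273.3 m/s.
Total Δv = Δv₁ + Δv₂ = 649.1 m/s.

Δv_total ≈ 649.1 m/s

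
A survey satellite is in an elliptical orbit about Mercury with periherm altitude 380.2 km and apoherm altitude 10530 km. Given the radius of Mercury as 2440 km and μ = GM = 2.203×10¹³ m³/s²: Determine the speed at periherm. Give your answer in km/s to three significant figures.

v ≈ 3.58 km/s

r_p = 2440 + 380.2 = 2820.2 km = 2.8202×10⁶ m.
r_a = 2440 + 10530 = 12970 km = 1.2970×10⁷ m.
Semi-major axis a = (r_p + r_a)/2 = 7895.1 km = 7.895×10⁶ m.
Vis-viva: v² = μ(2/r − 1/a) = 2.203×10¹³ × (7.092×10⁻⁷ − 1.267×10⁻⁷) = 1.283×10⁷ m²/s².
v = 3582 m/s = 3.582 km/s.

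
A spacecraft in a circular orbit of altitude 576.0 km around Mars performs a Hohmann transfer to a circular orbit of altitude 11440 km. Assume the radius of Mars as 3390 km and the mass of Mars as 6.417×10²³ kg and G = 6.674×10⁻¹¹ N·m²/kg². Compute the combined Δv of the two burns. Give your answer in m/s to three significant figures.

μ = GM = 6.674×10⁻¹¹ × 6.417×10²³ = 4.283×10¹³ m³/s².
r₁ = 3390 + 576.0 = 3966.0 km = 3.9660×10⁶ m.
r₂ = 3390 + 11440 = 14830 km = 1.4830×10⁷ m.
Transfer ellipse a_t = (r₁ + r₂)/2 = 9.398×10⁶ m.
At r₁: circular v_c1 = √(μ/r₁) = 3286 m/s; transfer-periapsis v_p = √[μ(2/r₁ − 1/a_t)] = 4128 m/s.
Δv₁ = v_p − v_c1 = 841.8 m/s.
At r₂: circular v_c2 = √(μ/r₂) = 1699 m/s; transfer-apoapsis v_a = √[μ(2/r₂ − 1/a_t)] = 1104 m/s.
Δv₂ = v_c2 − v_a = 595.4 m/s.
Total Δv = Δv₁ + Δv₂ = 1437 m/s.

Δv_total ≈ 1440 m/s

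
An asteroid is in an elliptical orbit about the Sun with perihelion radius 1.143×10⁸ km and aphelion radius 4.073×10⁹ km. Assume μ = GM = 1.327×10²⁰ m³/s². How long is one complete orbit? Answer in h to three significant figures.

Semi-major axis a = (r_p + r_a)/2 = (1.1430×10⁸ + 4.0730×10⁹)/2 = 2.0936×10⁹ km = 2.094×10¹² m.
By Kepler's third law T = 2π√(a³/μ) = 2π × 2.630×10⁸ = 1.652×10⁹ s.
= 4.590×10⁵ h.

T ≈ 459000 h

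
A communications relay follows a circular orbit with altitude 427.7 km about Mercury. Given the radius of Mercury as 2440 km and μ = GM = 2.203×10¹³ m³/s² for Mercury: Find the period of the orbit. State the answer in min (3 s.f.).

r = 2440 + 427.7 = 2867.7 km = 2.8677×10⁶ m.
Kepler's third law: T = 2π√(r³/μ) = 2π√((2.868×10⁶)³ / 2.203×10¹³).
r³/μ = 1.070×10⁶ s², so T = 2π × 1.035×10³ = 6.501×10³ s.
Converting: 6.501×10³ s ÷ 60.00 = 108.3 min.

T ≈ 108 min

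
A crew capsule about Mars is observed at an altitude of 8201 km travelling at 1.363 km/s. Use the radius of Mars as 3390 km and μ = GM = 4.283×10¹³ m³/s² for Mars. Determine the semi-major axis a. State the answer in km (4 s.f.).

a ≈ 7742 km

r = 3390 + 8201 = 11591 km = 1.159×10⁷ m.
Vis-viva rearranged: 1/a = 2/r − v²/μ = 1.725×10⁻⁷ − 4.338×10⁻⁸ = 1.292×10⁻⁷ m⁻¹.
a = 7.742×10⁶ m = 7741.6 km.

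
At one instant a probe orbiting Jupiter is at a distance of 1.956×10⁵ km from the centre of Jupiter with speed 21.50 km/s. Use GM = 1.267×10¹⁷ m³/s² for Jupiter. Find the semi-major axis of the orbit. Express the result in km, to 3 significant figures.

r = 1.956×10⁸ m.
Vis-viva rearranged: 1/a = 2/r − v²/μ = 1.022×10⁻⁸ − 3.648×10⁻⁹ = 6.577×10⁻⁹ m⁻¹.
a = 1.521×10⁸ m = 1.5206×10⁵ km.

a ≈ 1.52×10⁵ km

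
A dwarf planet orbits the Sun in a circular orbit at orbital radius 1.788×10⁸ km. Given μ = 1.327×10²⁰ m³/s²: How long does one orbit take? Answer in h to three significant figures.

r = 1.788×10⁸ km = 1.788×10¹¹ m.
Kepler's third law: T = 2π√(r³/μ) = 2π√((1.788×10¹¹)³ / 1.327×10²⁰).
r³/μ = 4.308×10¹³ s², so T = 2π × 6.563×10⁶ = 4.124×10⁷ s.
Converting: 4.124×10⁷ s ÷ 3600 = 11450 h.

T ≈ 11500 h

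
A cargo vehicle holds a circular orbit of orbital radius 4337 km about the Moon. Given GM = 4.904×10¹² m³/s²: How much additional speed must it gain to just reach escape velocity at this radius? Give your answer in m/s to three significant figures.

Δv ≈ 440 m/s

r = 4337 km = 4.337×10⁶ m.
Circular speed v_c = √(μ/r) = 1063 m/s.
Escape speed v_esc = √(2μ/r) = √2 × v_c = 1504 m/s.
Δv = v_esc − v_c = 440.5 m/s.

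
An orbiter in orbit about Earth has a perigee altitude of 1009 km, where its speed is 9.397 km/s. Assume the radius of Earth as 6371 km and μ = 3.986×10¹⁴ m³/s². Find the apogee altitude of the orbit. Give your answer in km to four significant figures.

r_p = 6371 + 1009 = 7380.0 km = 7.380×10⁶ m.
Specific energy ε = v²/2 − μ/r = -9.859×10⁶ J/kg, so a = −μ/(2ε) = 2.021×10⁷ m.
The apsides satisfy r_p + r_a = 2a, so the apogee radius is 2a − r_p = 3.305×10⁷ m = 33050 km.
Apogee altitude = 33050 − 6371 = 26679 km.

apogee altitude ≈ 26680 km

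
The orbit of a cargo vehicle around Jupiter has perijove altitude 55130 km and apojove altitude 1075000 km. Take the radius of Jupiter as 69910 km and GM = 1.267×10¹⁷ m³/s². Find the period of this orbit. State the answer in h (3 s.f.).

T ≈ 78.5 h

r_p = 69910 + 55130 = 125040 km = 1.2504×10⁸ m.
r_a = 69910 + 1075000 = 1144900 km = 1.1449×10⁹ m.
Semi-major axis a = (r_p + r_a)/2 = (1.2504×10⁵ + 1.1449×10⁶)/2 = 6.3498×10⁵ km = 6.350×10⁸ m.
By Kepler's third law T = 2π√(a³/μ) = 2π × 4.495×10⁴ = 2.824×10⁵ s.
= 78.46 h.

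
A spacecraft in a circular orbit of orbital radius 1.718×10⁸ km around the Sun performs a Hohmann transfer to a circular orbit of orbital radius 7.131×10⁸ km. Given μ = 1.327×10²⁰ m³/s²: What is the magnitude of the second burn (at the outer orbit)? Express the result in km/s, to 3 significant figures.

Δv ≈ 5.14 km/s

r₁ = 1.718×10⁸ km = 1.718×10¹¹ m.
r₂ = 7.131×10⁸ km = 7.131×10¹¹ m.
Transfer ellipse a_t = (r₁ + r₂)/2 = 4.424×10¹¹ m.
At r₁: circular v_c1 = √(μ/r₁) = 27790 m/s; transfer-perihelion v_p = √[μ(2/r₁ − 1/a_t)] = 35280 m/s.
At r₂: circular v_c2 = √(μ/r₂) = 13640 m/s; transfer-aphelion v_a = √[μ(2/r₂ − 1/a_t)] = 8500 m/s.
Δv₂ = v_c2 − v_a = 5141 m/s.
= 5.141 km/s.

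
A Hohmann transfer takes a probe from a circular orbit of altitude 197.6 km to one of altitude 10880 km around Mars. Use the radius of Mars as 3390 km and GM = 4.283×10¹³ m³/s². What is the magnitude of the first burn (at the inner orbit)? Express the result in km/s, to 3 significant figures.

r₁ = 3390 + 197.6 = 3587.6 km = 3.5876×10⁶ m.
r₂ = 3390 + 10880 = 14270 km = 1.4270×10⁷ m.
Transfer ellipse a_t = (r₁ + r₂)/2 = 8.929×10⁶ m.
At r₁: circular v_c1 = √(μ/r₁) = 3455 m/s; transfer-periapsis v_p = √[μ(2/r₁ − 1/a_t)] = 4368 m/s.
Δv₁ = v_p − v_c1 = 912.9 m/s.
= 0.9129 km/s.

Δv ≈ 0.913 km/s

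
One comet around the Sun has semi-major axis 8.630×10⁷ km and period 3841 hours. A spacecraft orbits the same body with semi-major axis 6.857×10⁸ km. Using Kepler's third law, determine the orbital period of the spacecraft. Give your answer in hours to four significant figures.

Kepler's third law: T² ∝ a³, so T₂ = T₁ (a₂/a₁)^(3/2).
a₂/a₁ = 7.946, (a₂/a₁)^(3/2) = 22.40.
T₂ = 3841 × 22.40 = 86030 hours.

T₂ ≈ 86030 hours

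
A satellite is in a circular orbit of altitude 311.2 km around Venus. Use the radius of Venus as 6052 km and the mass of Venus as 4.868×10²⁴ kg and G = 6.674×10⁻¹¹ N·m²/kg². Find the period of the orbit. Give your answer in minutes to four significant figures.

T ≈ 93.26 minutes

μ = GM = 6.674×10⁻¹¹ × 4.868×10²⁴ = 3.249×10¹⁴ m³/s².
r = 6052 + 311.2 = 6363.2 km = 6.3632×10⁶ m.
Kepler's third law: T = 2π√(r³/μ) = 2π√((6.363×10⁶)³ / 3.249×10¹⁴).
r³/μ = 7.930×10⁵ s², so T = 2π × 8.905×10² = 5.595×10³ s.
Converting: 5.595×10³ s ÷ 60.00 = 93.26 minutes.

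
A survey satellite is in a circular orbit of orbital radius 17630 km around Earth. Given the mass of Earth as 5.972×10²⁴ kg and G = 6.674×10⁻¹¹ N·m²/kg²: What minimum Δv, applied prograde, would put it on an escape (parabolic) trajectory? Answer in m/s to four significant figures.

μ = GM = 6.674×10⁻¹¹ × 5.972×10²⁴ = 3.986×10¹⁴ m³/s².
r = 17630 km = 1.763×10⁷ m.
Circular speed v_c = √(μ/r) = 4755 m/s.
Escape speed v_esc = √(2μ/r) = √2 × v_c = 6724 m/s.
Δv = v_esc − v_c = 1969 m/s.

Δv ≈ 1969 m/s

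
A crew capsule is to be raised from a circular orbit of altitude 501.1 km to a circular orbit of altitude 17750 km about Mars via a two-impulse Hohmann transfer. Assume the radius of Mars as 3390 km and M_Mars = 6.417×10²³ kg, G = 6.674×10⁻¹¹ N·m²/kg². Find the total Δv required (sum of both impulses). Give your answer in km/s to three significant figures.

Δv_total ≈ 1.62 km/s

μ = GM = 6.674×10⁻¹¹ × 6.417×10²³ = 4.283×10¹³ m³/s².
r₁ = 3390 + 501.1 = 3891.1 km = 3.8911×10⁶ m.
r₂ = 3390 + 17750 = 21140 km = 2.1140×10⁷ m.
Transfer ellipse a_t = (r₁ + r₂)/2 = 1.252×10⁷ m.
At r₁: circular v_c1 = √(μ/r₁) = 3318 m/s; transfer-periapsis v_p = √[μ(2/r₁ − 1/a_t)] = 4312 m/s.
Δv₁ = v_p − v_c1 = 994.1 m/s.
At r₂: circular v_c2 = √(μ/r₂) = 1423 m/s; transfer-apoapsis v_a = √[μ(2/r₂ − 1/a_t)] = 793.6 m/s.
Δv₂ = v_c2 − v_a = 629.7 m/s.
Total Δv = Δv₁ + Δv₂ = 1624 m/s = 1.624 km/s.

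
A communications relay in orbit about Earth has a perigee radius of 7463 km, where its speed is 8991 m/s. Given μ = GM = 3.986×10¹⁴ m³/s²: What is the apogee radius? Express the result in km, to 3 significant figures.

apogee radius ≈ 23200 km

r_p = 7.463×10⁶ m.
Specific energy ε = v²/2 − μ/r = -1.299×10⁷ J/kg, so a = −μ/(2ε) = 1.534×10⁷ m.
The apsides satisfy r_p + r_a = 2a, so the apogee radius is 2a − r_p = 2.322×10⁷ m = 23220 km.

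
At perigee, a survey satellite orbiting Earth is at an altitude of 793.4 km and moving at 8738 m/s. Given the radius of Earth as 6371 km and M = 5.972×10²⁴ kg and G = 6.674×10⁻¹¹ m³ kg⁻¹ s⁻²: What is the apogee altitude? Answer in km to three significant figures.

apogee altitude ≈ 9300 km

μ = GM = 6.674×10⁻¹¹ × 5.972×10²⁴ = 3.986×10¹⁴ m³/s².
r_p = 6371 + 793.4 = 7164.4 km = 7.164×10⁶ m.
Specific energy ε = v²/2 − μ/r = -1.746×10⁷ J/kg, so a = −μ/(2ε) = 1.142×10⁷ m.
The apsides satisfy r_p + r_a = 2a, so the apogee radius is 2a − r_p = 1.567×10⁷ m = 15669 km.
Apogee altitude = 15669 − 6371 = 9297.7 km.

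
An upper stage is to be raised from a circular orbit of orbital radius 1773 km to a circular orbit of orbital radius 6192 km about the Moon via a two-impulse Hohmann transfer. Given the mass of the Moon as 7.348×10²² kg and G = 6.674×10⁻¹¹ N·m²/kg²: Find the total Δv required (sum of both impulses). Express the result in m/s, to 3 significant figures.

μ = GM = 6.674×10⁻¹¹ × 7.348×10²² = 4.904×10¹² m³/s².
r₁ = 1773 km = 1.773×10⁶ m.
r₂ = 6192 km = 6.192×10⁶ m.
Transfer ellipse a_t = (r₁ + r₂)/2 = 3.982×10⁶ m.
At r₁: circular v_c1 = √(μ/r₁) = 1663 m/s; transfer-perilune v_p = √[μ(2/r₁ − 1/a_t)] = 2074 m/s.
Δv₁ = v_p − v_c1 = 410.7 m/s.
At r₂: circular v_c2 = √(μ/r₂) = 889.9 m/s; transfer-apolune v_a = √[μ(2/r₂ − 1/a_t)] = 593.8 m/s.
Δv₂ = v_c2 − v_a = 296.1 m/s.
Total Δv = Δv₁ + Δv₂ = 706.8 m/s.

Δv_total ≈ 707 m/s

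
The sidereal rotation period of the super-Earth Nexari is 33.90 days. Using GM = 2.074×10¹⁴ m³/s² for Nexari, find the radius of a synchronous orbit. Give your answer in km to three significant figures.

r_sync ≈ 3.56×10⁵ km

T = 33.90 days = 2.929×10⁶ s.
A synchronous orbit has period T, so by Kepler's third law a = (μT²/4π²)^(1/3).
μT²/4π² = 2.074×10¹⁴ × (2.929×10⁶)² / 39.48 = 4.507×10²⁵ m³.
a = 3.559×10⁸ m = 3.5587×10⁵ km.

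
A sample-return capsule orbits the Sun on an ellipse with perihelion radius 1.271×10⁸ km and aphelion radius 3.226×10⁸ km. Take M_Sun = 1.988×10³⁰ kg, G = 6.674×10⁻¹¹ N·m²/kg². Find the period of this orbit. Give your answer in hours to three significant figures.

T ≈ 16200 hours

μ = GM = 6.674×10⁻¹¹ × 1.988×10³⁰ = 1.327×10²⁰ m³/s².
Semi-major axis a = (r_p + r_a)/2 = (1.2710×10⁸ + 3.2260×10⁸)/2 = 2.2485×10⁸ km = 2.248×10¹¹ m.
By Kepler's third law T = 2π√(a³/μ) = 2π × 9.256×10⁶ = 5.816×10⁷ s.
= 16160 hours.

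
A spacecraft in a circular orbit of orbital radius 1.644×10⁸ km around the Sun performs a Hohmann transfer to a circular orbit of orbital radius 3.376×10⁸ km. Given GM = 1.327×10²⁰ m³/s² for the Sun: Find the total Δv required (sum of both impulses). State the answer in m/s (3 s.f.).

r₁ = 1.644×10⁸ km = 1.644×10¹¹ m.
r₂ = 3.376×10⁸ km = 3.376×10¹¹ m.
Transfer ellipse a_t = (r₁ + r₂)/2 = 2.510×10¹¹ m.
At r₁: circular v_c1 = √(μ/r₁) = 28410 m/s; transfer-perihelion v_p = √[μ(2/r₁ − 1/a_t)] = 32950 m/s.
Δv₁ = v_p − v_c1 = 4539 m/s.
At r₂: circular v_c2 = √(μ/r₂) = 19830 m/s; transfer-aphelion v_a = √[μ(2/r₂ − 1/a_t)] = 16050 m/s.
Δv₂ = v_c2 − v_a = 3781 m/s.
Total Δv = Δv₁ + Δv₂ = 8319 m/s.

Δv_total ≈ 8320 m/s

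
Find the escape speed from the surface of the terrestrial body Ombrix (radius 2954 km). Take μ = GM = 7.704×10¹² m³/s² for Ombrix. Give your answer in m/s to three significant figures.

v_esc ≈ 2280 m/s

r = R = 2.954×10⁶ m.
Escape speed v_esc = √(2μ/r) = √(2 × 7.704×10¹² / 2.954×10⁶) = √(5.216×10⁶) = 2284 m/s.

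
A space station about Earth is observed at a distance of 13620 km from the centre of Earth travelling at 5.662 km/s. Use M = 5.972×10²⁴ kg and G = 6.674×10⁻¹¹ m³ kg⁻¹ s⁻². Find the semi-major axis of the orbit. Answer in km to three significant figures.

a ≈ 15100 km

μ = GM = 6.674×10⁻¹¹ × 5.972×10²⁴ = 3.986×10¹⁴ m³/s².
r = 1.362×10⁷ m.
Vis-viva rearranged: 1/a = 2/r − v²/μ = 1.468×10⁻⁷ − 8.043×10⁻⁸ = 6.641×10⁻⁸ m⁻¹.
a = 1.506×10⁷ m = 15058 km.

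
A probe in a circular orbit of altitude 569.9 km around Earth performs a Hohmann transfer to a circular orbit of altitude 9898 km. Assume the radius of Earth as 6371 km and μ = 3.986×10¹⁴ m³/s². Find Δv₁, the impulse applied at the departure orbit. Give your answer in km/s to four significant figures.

Δv ≈ 1.395 km/s

r₁ = 6371 + 569.9 = 6940.9 km = 6.9409×10⁶ m.
r₂ = 6371 + 9898 = 16269 km = 1.6269×10⁷ m.
Transfer ellipse a_t = (r₁ + r₂)/2 = 1.160×10⁷ m.
At r₁: circular v_c1 = √(μ/r₁) = 7578 m/s; transfer-perigee v_p = √[μ(2/r₁ − 1/a_t)] = 8973 m/s.
Δv₁ = v_p − v_c1 = 1395 m/s.
= 1.395 km/s.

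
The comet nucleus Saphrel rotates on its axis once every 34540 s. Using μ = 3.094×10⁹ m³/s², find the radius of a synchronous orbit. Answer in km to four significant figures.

A synchronous orbit has period T, so by Kepler's third law a = (μT²/4π²)^(1/3).
μT²/4π² = 3.094×10⁹ × (3.454×10⁴)² / 39.48 = 9.350×10¹⁶ m³.
a = 4.539×10⁵ m = 453.87 km.

r_sync ≈ 453.9 km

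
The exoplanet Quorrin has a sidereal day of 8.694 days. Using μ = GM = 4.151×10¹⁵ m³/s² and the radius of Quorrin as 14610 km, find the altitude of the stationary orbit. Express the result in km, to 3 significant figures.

T = 8.694 days = 7.512×10⁵ s.
A synchronous orbit has period T, so by Kepler's third law a = (μT²/4π²)^(1/3).
μT²/4π² = 4.151×10¹⁵ × (7.512×10⁵)² / 39.48 = 5.933×10²⁵ m³.
a = 3.900×10⁸ m = 3.9002×10⁵ km.
Altitude h = a − R = 3.9002×10⁵ − 14610 = 3.7541×10⁵ km.

h_sync ≈ 3.75×10⁵ km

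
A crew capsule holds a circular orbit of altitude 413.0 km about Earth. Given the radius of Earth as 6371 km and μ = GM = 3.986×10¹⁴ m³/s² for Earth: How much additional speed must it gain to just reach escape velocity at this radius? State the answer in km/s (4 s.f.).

Δv ≈ 3.175 km/s

r = 6371 + 413.0 = 6784.0 km = 6.7840×10⁶ m.
Circular speed v_c = √(μ/r) = 7665 m/s.
Escape speed v_esc = √(2μ/r) = √2 × v_c = 10840 m/s.
Δv = v_esc − v_c = 3175 m/s = 3.175 km/s.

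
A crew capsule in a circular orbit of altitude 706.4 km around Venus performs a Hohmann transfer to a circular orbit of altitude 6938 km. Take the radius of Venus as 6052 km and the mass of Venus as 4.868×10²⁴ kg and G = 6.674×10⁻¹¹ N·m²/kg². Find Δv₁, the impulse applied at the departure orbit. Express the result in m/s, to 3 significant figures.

Δv ≈ 1020 m/s

μ = GM = 6.674×10⁻¹¹ × 4.868×10²⁴ = 3.249×10¹⁴ m³/s².
r₁ = 6052 + 706.4 = 6758.4 km = 6.7584×10⁶ m.
r₂ = 6052 + 6938 = 12990 km = 1.2990×10⁷ m.
Transfer ellipse a_t = (r₁ + r₂)/2 = 9.874×10⁶ m.
At r₁: circular v_c1 = √(μ/r₁) = 6933 m/s; transfer-periapsis v_p = √[μ(2/r₁ − 1/a_t)] = 7952 m/s.
Δv₁ = v_p − v_c1 = 1019 m/s.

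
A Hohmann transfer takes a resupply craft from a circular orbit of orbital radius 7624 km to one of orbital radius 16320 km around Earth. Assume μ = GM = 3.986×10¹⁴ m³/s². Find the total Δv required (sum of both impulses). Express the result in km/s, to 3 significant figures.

r₁ = 7624 km = 7.624×10⁶ m.
r₂ = 16320 km = 1.632×10⁷ m.
Transfer ellipse a_t = (r₁ + r₂)/2 = 1.197×10⁷ m.
At r₁: circular v_c1 = √(μ/r₁) = 7231 m/s; transfer-perigee v_p = √[μ(2/r₁ − 1/a_t)] = 8442 m/s.
Δv₁ = v_p − v_c1 = 1212 m/s.
At r₂: circular v_c2 = √(μ/r₂) = 4942 m/s; transfer-apogee v_a = √[μ(2/r₂ − 1/a_t)] = 3944 m/s.
Δv₂ = v_c2 − v_a = 998.3 m/s.
Total Δv = Δv₁ + Δv₂ = 2210 m/s = 2.210 km/s.

Δv_total ≈ 2.21 km/s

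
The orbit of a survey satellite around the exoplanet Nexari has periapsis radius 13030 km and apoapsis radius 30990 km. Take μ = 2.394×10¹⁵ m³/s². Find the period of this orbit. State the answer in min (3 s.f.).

Semi-major axis a = (r_p + r_a)/2 = (13030 + 30990)/2 = 22010 km = 2.201×10⁷ m.
By Kepler's third law T = 2π√(a³/μ) = 2π × 2.110×10³ = 1.326×10⁴ s.
= 221.0 min.

T ≈ 221 min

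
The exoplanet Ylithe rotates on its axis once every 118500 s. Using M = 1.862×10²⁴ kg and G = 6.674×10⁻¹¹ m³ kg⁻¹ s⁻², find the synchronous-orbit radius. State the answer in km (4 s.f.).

r_sync ≈ 35360 km

μ = GM = 6.674×10⁻¹¹ × 1.862×10²⁴ = 1.243×10¹⁴ m³/s².
A synchronous orbit has period T, so by Kepler's third law a = (μT²/4π²)^(1/3).
μT²/4π² = 1.243×10¹⁴ × (1.185×10⁵)² / 39.48 = 4.420×10²² m³.
a = 3.536×10⁷ m = 35357 km.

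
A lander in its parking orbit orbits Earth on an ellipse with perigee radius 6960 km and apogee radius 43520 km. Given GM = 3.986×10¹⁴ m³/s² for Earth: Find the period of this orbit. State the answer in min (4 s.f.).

Semi-major axis a = (r_p + r_a)/2 = (6960.0 + 43520)/2 = 25240 km = 2.524×10⁷ m.
By Kepler's third law T = 2π√(a³/μ) = 2π × 6.351×10³ = 3.991×10⁴ s.
= 665.1 min.

T ≈ 665.1 min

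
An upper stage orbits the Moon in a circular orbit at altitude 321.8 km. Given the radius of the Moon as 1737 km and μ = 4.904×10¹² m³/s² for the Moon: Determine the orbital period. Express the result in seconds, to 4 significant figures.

T ≈ 8382 seconds

r = 1737 + 321.8 = 2058.8 km = 2.0588×10⁶ m.
Kepler's third law: T = 2π√(r³/μ) = 2π√((2.059×10⁶)³ / 4.904×10¹²).
r³/μ = 1.779×10⁶ s², so T = 2π × 1.334×10³ = 8.382×10³ s.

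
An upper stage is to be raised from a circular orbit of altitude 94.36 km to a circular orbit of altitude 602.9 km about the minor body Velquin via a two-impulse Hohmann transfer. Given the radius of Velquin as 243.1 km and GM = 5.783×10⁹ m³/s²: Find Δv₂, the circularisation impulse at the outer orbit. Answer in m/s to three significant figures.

r₁ = 243.1 + 94.36 = 337.46 km = 3.3746×10⁵ m.
r₂ = 243.1 + 602.9 = 846.00 km = 8.4600×10⁵ m.
Transfer ellipse a_t = (r₁ + r₂)/2 = 5.917×10⁵ m.
At r₁: circular v_c1 = √(μ/r₁) = 130.9 m/s; transfer-periapsis v_p = √[μ(2/r₁ − 1/a_t)] = 156.5 m/s.
At r₂: circular v_c2 = √(μ/r₂) = 82.68 m/s; transfer-apoapsis v_a = √[μ(2/r₂ − 1/a_t)] = 62.44 m/s.
Δv₂ = v_c2 − v_a = 20.24 m/s.

Δv ≈ 20.2 m/s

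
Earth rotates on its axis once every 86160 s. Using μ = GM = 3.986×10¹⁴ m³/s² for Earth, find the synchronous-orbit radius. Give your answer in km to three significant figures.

r_sync ≈ 42200 km

A synchronous orbit has period T, so by Kepler's third law a = (μT²/4π²)^(1/3).
μT²/4π² = 3.986×10¹⁴ × (8.616×10⁴)² / 39.48 = 7.495×10²² m³.
a = 4.216×10⁷ m = 42163 km.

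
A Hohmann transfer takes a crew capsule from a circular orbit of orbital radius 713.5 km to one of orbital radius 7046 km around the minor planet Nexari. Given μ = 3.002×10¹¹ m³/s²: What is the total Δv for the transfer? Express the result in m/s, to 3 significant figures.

r₁ = 713.5 km = 7.135×10⁵ m.
r₂ = 7046 km = 7.046×10⁶ m.
Transfer ellipse a_t = (r₁ + r₂)/2 = 3.880×10⁶ m.
At r₁: circular v_c1 = √(μ/r₁) = 648.6 m/s; transfer-periapsis v_p = √[μ(2/r₁ − 1/a_t)] = 874.1 m/s.
Δv₁ = v_p − v_c1 = 225.5 m/s.
At r₂: circular v_c2 = √(μ/r₂) = 206.4 m/s; transfer-apoapsis v_a = √[μ(2/r₂ − 1/a_t)] = 88.52 m/s.
Δv₂ = v_c2 − v_a = 117.9 m/s.
Total Δv = Δv₁ + Δv₂ = 343.4 m/s.

Δv_total ≈ 343 m/s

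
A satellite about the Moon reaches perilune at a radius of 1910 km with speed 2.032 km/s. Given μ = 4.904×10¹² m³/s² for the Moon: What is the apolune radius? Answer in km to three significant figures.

r_p = 1.910×10⁶ m.
Specific energy ε = v²/2 − μ/r = -5.030×10⁵ J/kg, so a = −μ/(2ε) = 4.874×10⁶ m.
The apsides satisfy r_p + r_a = 2a, so the apolune radius is 2a − r_p = 7.839×10⁶ m = 7839.0 km.

apolune radius ≈ 7840 km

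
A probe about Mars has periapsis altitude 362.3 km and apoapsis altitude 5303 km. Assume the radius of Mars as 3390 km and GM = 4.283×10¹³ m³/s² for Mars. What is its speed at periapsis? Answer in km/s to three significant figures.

v ≈ 3.99 km/s

r_p = 3390 + 362.3 = 3752.3 km = 3.7523×10⁶ m.
r_a = 3390 + 5303 = 8693.0 km = 8.6930×10⁶ m.
Semi-major axis a = (r_p + r_a)/2 = 6222.6 km = 6.223×10⁶ m.
Vis-viva: v² = μ(2/r − 1/a) = 4.283×10¹³ × (5.330×10⁻⁷ − 1.607×10⁻⁷) = 1.595×10⁷ m²/s².
v = 3993 m/s = 3.993 km/s.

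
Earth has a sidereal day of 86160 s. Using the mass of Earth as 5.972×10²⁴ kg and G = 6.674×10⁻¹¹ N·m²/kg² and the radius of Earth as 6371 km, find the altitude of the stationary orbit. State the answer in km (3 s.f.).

h_sync ≈ 35800 km

μ = GM = 6.674×10⁻¹¹ × 5.972×10²⁴ = 3.986×10¹⁴ m³/s².
A synchronous orbit has period T, so by Kepler's third law a = (μT²/4π²)^(1/3).
μT²/4π² = 3.986×10¹⁴ × (8.616×10⁴)² / 39.48 = 7.495×10²² m³.
a = 4.216×10⁷ m = 42162 km.
Altitude h = a − R = 42162 − 6371 = 35791 km.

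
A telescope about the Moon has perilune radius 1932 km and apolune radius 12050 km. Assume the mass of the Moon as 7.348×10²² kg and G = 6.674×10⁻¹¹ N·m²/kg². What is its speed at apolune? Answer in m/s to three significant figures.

μ = GM = 6.674×10⁻¹¹ × 7.348×10²² = 4.904×10¹² m³/s².
Semi-major axis a = (r_p + r_a)/2 = 6991.0 km = 6.991×10⁶ m.
Vis-viva: v² = μ(2/r − 1/a) = 4.904×10¹² × (1.660×10⁻⁷ − 1.430×10⁻⁷) = 1.125×10⁵ m²/s².
v = 335.4 m/s.

v ≈ 335 m/s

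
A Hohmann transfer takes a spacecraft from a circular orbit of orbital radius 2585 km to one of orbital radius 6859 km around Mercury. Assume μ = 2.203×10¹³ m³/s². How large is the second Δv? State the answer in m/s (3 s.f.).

Δv ≈ 466 m/s

r₁ = 2585 km = 2.585×10⁶ m.
r₂ = 6859 km = 6.859×10⁶ m.
Transfer ellipse a_t = (r₁ + r₂)/2 = 4.722×10⁶ m.
At r₁: circular v_c1 = √(μ/r₁) = 2919 m/s; transfer-periherm v_p = √[μ(2/r₁ − 1/a_t)] = 3518 m/s.
At r₂: circular v_c2 = √(μ/r₂) = 1792 m/s; transfer-apoherm v_a = √[μ(2/r₂ − 1/a_t)] = 1326 m/s.
Δv₂ = v_c2 − v_a = 466.2 m/s.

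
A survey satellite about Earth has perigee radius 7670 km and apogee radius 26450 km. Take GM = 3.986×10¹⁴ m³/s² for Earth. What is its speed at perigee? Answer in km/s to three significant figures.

v ≈ 8.98 km/s

Semi-major axis a = (r_p + r_a)/2 = 17060 km = 1.706×10⁷ m.
Vis-viva: v² = μ(2/r − 1/a) = 3.986×10¹⁴ × (2.608×10⁻⁷ − 5.862×10⁻⁸) = 8.057×10⁷ m²/s².
v = 8976 m/s = 8.976 km/s.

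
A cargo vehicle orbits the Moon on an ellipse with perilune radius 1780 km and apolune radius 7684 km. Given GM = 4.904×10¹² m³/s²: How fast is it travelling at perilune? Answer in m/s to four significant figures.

v ≈ 2115 m/s

Semi-major axis a = (r_p + r_a)/2 = 4732.0 km = 4.732×10⁶ m.
Vis-viva: v² = μ(2/r − 1/a) = 4.904×10¹² × (1.124×10⁻⁶ − 2.113×10⁻⁷) = 4.474×10⁶ m²/s².
v = 2115 m/s.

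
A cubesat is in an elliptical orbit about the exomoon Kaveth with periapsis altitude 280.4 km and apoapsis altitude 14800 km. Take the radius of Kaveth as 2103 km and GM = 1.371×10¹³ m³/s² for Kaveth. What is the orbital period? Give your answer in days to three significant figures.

r_p = 2103 + 280.4 = 2383.4 km = 2.3834×10⁶ m.
r_a = 2103 + 14800 = 16903 km = 1.6903×10⁷ m.
Semi-major axis a = (r_p + r_a)/2 = (2383.4 + 16903)/2 = 9643.2 km = 9.643×10⁶ m.
By Kepler's third law T = 2π√(a³/μ) = 2π × 8.087×10³ = 5.082×10⁴ s.
= 0.5881 days.

T ≈ 0.588 days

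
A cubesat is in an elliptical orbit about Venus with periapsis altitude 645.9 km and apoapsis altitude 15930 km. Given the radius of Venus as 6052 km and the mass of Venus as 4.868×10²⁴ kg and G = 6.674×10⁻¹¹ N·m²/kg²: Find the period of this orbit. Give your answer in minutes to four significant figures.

T ≈ 315.5 minutes

μ = GM = 6.674×10⁻¹¹ × 4.868×10²⁴ = 3.249×10¹⁴ m³/s².
r_p = 6052 + 645.9 = 6697.9 km = 6.6979×10⁶ m.
r_a = 6052 + 15930 = 21982 km = 2.1982×10⁷ m.
Semi-major axis a = (r_p + r_a)/2 = (6697.9 + 21982)/2 = 14340 km = 1.434×10⁷ m.
By Kepler's third law T = 2π√(a³/μ) = 2π × 3.013×10³ = 1.893×10⁴ s.
= 315.5 minutes.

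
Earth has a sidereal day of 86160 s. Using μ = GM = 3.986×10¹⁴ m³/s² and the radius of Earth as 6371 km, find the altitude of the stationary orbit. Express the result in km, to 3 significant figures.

A synchronous orbit has period T, so by Kepler's third law a = (μT²/4π²)^(1/3).
μT²/4π² = 3.986×10¹⁴ × (8.616×10⁴)² / 39.48 = 7.495×10²² m³.
a = 4.216×10⁷ m = 42163 km.
Altitude h = a − R = 42163 − 6371 = 35792 km.

h_sync ≈ 35800 km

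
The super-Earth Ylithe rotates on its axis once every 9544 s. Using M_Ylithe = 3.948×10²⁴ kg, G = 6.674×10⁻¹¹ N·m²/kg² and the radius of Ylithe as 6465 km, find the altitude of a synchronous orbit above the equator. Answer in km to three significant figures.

h_sync ≈ 2010 km

μ = GM = 6.674×10⁻¹¹ × 3.948×10²⁴ = 2.635×10¹⁴ m³/s².
A synchronous orbit has period T, so by Kepler's third law a = (μT²/4π²)^(1/3).
μT²/4π² = 2.635×10¹⁴ × (9.544×10³)² / 39.48 = 6.079×10²⁰ m³.
a = 8.471×10⁶ m = 8471.4 km.
Altitude h = a − R = 8471.4 − 6465 = 2006.4 km.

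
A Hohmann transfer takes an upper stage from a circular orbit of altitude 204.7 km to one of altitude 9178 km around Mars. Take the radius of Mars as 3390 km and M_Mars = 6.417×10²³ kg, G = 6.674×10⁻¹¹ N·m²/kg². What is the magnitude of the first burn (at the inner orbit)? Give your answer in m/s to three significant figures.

Δv ≈ 853 m/s

μ = GM = 6.674×10⁻¹¹ × 6.417×10²³ = 4.283×10¹³ m³/s².
r₁ = 3390 + 204.7 = 3594.7 km = 3.5947×10⁶ m.
r₂ = 3390 + 9178 = 12568 km = 1.2568×10⁷ m.
Transfer ellipse a_t = (r₁ + r₂)/2 = 8.081×10⁶ m.
At r₁: circular v_c1 = √(μ/r₁) = 3452 m/s; transfer-periapsis v_p = √[μ(2/r₁ − 1/a_t)] = 4304 m/s.
Δv₁ = v_p − v_c1 = 852.8 m/s.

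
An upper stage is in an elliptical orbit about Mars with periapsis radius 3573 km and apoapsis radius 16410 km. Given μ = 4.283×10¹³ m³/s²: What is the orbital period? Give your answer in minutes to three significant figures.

Semi-major axis a = (r_p + r_a)/2 = (3573.0 + 16410)/2 = 9991.5 km = 9.992×10⁶ m.
By Kepler's third law T = 2π√(a³/μ) = 2π × 4.826×10³ = 3.032×10⁴ s.
= 505.4 minutes.

T ≈ 505 minutes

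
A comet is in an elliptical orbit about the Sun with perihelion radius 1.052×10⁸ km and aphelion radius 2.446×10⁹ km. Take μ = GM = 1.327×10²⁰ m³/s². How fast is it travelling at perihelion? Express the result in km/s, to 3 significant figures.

Semi-major axis a = (r_p + r_a)/2 = 1.2756×10⁹ km = 1.276×10¹² m.
Vis-viva: v² = μ(2/r − 1/a) = 1.327×10²⁰ × (1.901×10⁻¹¹ − 7.839×10⁻¹³) = 2.419×10⁹ m²/s².
v = 49180 m/s = 49.18 km/s.

v ≈ 49.2 km/s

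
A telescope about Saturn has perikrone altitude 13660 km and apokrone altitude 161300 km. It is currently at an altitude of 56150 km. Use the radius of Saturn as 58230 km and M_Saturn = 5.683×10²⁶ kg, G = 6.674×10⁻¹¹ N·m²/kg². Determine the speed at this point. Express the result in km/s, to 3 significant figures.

μ = GM = 6.674×10⁻¹¹ × 5.683×10²⁶ = 3.793×10¹⁶ m³/s².
r_p = 58230 + 13660 = 71890 km = 7.1890×10⁷ m.
r_a = 58230 + 161300 = 219530 km = 2.1953×10⁸ m.
r = 58230 + 56150 = 1.1438×10⁵ km = 1.144×10⁸ m.
Semi-major axis a = (r_p + r_a)/2 = 1.4571×10⁵ km = 1.457×10⁸ m.
Vis-viva: v² = μ(2/r − 1/a) = 3.793×10¹⁶ × (1.749×10⁻⁸ − 6.863×10⁻⁹) = 4.029×10⁸ m²/s².
v = 20070 m/s = 20.07 km/s.

v ≈ 20.1 km/s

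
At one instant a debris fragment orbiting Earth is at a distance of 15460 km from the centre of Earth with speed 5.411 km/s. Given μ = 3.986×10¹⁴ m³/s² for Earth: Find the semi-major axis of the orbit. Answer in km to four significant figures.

a ≈ 17890 km

r = 1.546×10⁷ m.
Specific orbital energy ε = v²/2 − μ/r = (5411)²/2 − 3.986×10¹⁴/1.546×10⁷ = -1.114×10⁷ J/kg.
Since ε = −μ/(2a), a = −μ/(2ε) = 1.789×10⁷ m = 17885 km.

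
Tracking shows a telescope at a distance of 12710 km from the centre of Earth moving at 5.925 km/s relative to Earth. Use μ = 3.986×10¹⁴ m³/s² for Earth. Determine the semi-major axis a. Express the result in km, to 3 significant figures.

r = 1.271×10⁷ m.
Specific orbital energy ε = v²/2 − μ/r = (5925)²/2 − 3.986×10¹⁴/1.271×10⁷ = -1.381×10⁷ J/kg.
Since ε = −μ/(2a), a = −μ/(2ε) = 1.443×10⁷ m = 14433 km.

a ≈ 14400 km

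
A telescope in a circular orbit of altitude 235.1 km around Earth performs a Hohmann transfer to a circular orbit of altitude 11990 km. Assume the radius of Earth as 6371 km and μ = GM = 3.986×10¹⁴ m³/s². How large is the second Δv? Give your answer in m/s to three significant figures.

r₁ = 6371 + 235.1 = 6606.1 km = 6.6061×10⁶ m.
r₂ = 6371 + 11990 = 18361 km = 1.8361×10⁷ m.
Transfer ellipse a_t = (r₁ + r₂)/2 = 1.248×10⁷ m.
At r₁: circular v_c1 = √(μ/r₁) = 7768 m/s; transfer-perigee v_p = √[μ(2/r₁ − 1/a_t)] = 9421 m/s.
At r₂: circular v_c2 = √(μ/r₂) = 4659 m/s; transfer-apogee v_a = √[μ(2/r₂ − 1/a_t)] = 3389 m/s.
Δv₂ = v_c2 − v_a = 1270 m/s.

Δv ≈ 1270 m/s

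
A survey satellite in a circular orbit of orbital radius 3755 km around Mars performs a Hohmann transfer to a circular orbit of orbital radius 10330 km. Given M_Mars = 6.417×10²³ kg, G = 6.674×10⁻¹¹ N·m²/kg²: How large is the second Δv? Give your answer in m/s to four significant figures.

Δv ≈ 549.4 m/s

μ = GM = 6.674×10⁻¹¹ × 6.417×10²³ = 4.283×10¹³ m³/s².
r₁ = 3755 km = 3.755×10⁶ m.
r₂ = 10330 km = 1.033×10⁷ m.
Transfer ellipse a_t = (r₁ + r₂)/2 = 7.042×10⁶ m.
At r₁: circular v_c1 = √(μ/r₁) = 3377 m/s; transfer-periapsis v_p = √[μ(2/r₁ − 1/a_t)] = 4090 m/s.
At r₂: circular v_c2 = √(μ/r₂) = 2036 m/s; transfer-apoapsis v_a = √[μ(2/r₂ − 1/a_t)] = 1487 m/s.
Δv₂ = v_c2 − v_a = 549.4 m/s.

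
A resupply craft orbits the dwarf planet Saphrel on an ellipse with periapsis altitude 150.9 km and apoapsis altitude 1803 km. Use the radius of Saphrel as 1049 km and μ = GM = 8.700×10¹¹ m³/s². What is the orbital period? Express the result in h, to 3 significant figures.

T ≈ 5.40 h

r_p = 1049 + 150.9 = 1199.9 km = 1.1999×10⁶ m.
r_a = 1049 + 1803 = 2852.0 km = 2.8520×10⁶ m.
Semi-major axis a = (r_p + r_a)/2 = (1199.9 + 2852.0)/2 = 2026.0 km = 2.026×10⁶ m.
By Kepler's third law T = 2π√(a³/μ) = 2π × 3.092×10³ = 1.943×10⁴ s.
= 5.396 h.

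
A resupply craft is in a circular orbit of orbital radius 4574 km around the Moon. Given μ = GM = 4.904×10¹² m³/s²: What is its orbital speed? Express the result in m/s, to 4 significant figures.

r = 4574 km = 4.574×10⁶ m.
For a circular orbit v = √(μ/r) = √(4.904×10¹² / 4.574×10⁶) = √(1.072×10⁶) = 1035 m/s.

v ≈ 1035 m/s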